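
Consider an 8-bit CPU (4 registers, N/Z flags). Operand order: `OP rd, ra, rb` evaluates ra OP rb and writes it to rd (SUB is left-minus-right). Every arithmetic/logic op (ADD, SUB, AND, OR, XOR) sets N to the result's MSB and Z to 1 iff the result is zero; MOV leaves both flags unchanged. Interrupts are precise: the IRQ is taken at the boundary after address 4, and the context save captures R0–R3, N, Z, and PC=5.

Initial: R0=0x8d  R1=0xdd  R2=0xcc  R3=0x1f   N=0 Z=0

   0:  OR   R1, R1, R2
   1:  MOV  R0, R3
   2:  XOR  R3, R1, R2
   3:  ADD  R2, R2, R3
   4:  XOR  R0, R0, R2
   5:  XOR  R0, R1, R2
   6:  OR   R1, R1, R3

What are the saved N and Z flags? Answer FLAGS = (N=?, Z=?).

after  0: R0=0x8d R1=0xdd R2=0xcc R3=0x1f  N=1 Z=0
after  1: R0=0x1f R1=0xdd R2=0xcc R3=0x1f  N=1 Z=0
after  2: R0=0x1f R1=0xdd R2=0xcc R3=0x11  N=0 Z=0
after  3: R0=0x1f R1=0xdd R2=0xdd R3=0x11  N=1 Z=0
after  4: R0=0xc2 R1=0xdd R2=0xdd R3=0x11  N=1 Z=0
-- IRQ taken; context saved, return-PC = 5 --

FLAGS = (N=1, Z=0)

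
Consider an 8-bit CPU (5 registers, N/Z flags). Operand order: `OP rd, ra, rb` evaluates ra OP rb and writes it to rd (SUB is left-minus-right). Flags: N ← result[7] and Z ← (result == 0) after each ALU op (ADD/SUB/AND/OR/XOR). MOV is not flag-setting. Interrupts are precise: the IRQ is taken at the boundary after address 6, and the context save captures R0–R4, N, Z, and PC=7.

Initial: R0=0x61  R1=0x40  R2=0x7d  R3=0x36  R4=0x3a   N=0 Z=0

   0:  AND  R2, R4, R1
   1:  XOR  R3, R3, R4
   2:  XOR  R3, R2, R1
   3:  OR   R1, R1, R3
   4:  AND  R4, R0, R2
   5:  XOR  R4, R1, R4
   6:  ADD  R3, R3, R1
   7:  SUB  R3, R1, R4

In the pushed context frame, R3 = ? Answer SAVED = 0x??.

after  0: R0=0x61 R1=0x40 R2=0x00 R3=0x36 R4=0x3a  N=0 Z=1
after  1: R0=0x61 R1=0x40 R2=0x00 R3=0x0c R4=0x3a  N=0 Z=0
after  2: R0=0x61 R1=0x40 R2=0x00 R3=0x40 R4=0x3a  N=0 Z=0
after  3: R0=0x61 R1=0x40 R2=0x00 R3=0x40 R4=0x3a  N=0 Z=0
after  4: R0=0x61 R1=0x40 R2=0x00 R3=0x40 R4=0x00  N=0 Z=1
after  5: R0=0x61 R1=0x40 R2=0x00 R3=0x40 R4=0x40  N=0 Z=0
after  6: R0=0x61 R1=0x40 R2=0x00 R3=0x80 R4=0x40  N=1 Z=0
-- IRQ taken; context saved, return-PC = 7 --

SAVED = 0x80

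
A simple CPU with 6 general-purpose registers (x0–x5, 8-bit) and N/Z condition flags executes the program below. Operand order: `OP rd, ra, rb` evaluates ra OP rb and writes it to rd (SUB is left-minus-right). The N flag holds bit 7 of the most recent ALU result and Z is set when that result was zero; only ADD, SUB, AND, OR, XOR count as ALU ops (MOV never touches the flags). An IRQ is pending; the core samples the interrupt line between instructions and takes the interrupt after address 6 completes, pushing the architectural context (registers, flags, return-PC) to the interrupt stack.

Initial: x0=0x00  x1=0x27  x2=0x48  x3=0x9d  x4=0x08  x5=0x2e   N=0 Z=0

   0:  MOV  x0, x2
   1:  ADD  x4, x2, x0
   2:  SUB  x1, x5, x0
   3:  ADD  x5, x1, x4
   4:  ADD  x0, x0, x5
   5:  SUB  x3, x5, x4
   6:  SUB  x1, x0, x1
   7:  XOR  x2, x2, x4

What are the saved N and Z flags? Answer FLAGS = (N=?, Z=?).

FLAGS = (N=1, Z=0)

after  0: x0=0x48 x1=0x27 x2=0x48 x3=0x9d x4=0x08 x5=0x2e  N=0 Z=0
after  1: x0=0x48 x1=0x27 x2=0x48 x3=0x9d x4=0x90 x5=0x2e  N=1 Z=0
after  2: x0=0x48 x1=0xe6 x2=0x48 x3=0x9d x4=0x90 x5=0x2e  N=1 Z=0
after  3: x0=0x48 x1=0xe6 x2=0x48 x3=0x9d x4=0x90 x5=0x76  N=0 Z=0
after  4: x0=0xbe x1=0xe6 x2=0x48 x3=0x9d x4=0x90 x5=0x76  N=1 Z=0
after  5: x0=0xbe x1=0xe6 x2=0x48 x3=0xe6 x4=0x90 x5=0x76  N=1 Z=0
after  6: x0=0xbe x1=0xd8 x2=0x48 x3=0xe6 x4=0x90 x5=0x76  N=1 Z=0
-- IRQ taken; context saved, return-PC = 7 --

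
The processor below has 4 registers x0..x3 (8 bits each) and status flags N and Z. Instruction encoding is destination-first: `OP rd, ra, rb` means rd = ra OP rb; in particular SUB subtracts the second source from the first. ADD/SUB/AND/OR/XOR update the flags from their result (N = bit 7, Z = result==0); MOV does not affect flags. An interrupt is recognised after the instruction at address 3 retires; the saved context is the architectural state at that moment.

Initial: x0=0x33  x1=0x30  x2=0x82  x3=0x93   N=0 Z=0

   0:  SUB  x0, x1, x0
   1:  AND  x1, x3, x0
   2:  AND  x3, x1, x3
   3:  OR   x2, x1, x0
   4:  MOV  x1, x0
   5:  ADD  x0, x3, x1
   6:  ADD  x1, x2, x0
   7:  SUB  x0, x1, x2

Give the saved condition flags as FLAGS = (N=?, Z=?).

FLAGS = (N=1, Z=0)

after  0: x0=0xfd x1=0x30 x2=0x82 x3=0x93  N=1 Z=0
after  1: x0=0xfd x1=0x91 x2=0x82 x3=0x93  N=1 Z=0
after  2: x0=0xfd x1=0x91 x2=0x82 x3=0x91  N=1 Z=0
after  3: x0=0xfd x1=0x91 x2=0xfd x3=0x91  N=1 Z=0
-- IRQ taken; context saved, return-PC = 4 --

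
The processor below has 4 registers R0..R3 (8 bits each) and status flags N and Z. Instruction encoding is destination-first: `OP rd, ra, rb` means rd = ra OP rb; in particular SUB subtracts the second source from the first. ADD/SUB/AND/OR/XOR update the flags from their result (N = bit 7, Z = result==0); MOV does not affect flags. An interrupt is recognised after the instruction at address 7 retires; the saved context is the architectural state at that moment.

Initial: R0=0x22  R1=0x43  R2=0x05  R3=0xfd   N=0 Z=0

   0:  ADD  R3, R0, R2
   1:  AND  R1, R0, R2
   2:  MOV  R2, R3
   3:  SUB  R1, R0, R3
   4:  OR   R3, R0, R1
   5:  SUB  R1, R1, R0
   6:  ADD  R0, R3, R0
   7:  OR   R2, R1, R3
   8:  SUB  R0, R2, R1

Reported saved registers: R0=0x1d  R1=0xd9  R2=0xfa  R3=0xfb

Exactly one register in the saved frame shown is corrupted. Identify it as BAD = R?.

BAD = R2

after  0: R0=0x22 R1=0x43 R2=0x05 R3=0x27  N=0 Z=0
after  1: R0=0x22 R1=0x00 R2=0x05 R3=0x27  N=0 Z=1
after  2: R0=0x22 R1=0x00 R2=0x27 R3=0x27  N=0 Z=1
after  3: R0=0x22 R1=0xfb R2=0x27 R3=0x27  N=1 Z=0
after  4: R0=0x22 R1=0xfb R2=0x27 R3=0xfb  N=1 Z=0
after  5: R0=0x22 R1=0xd9 R2=0x27 R3=0xfb  N=1 Z=0
after  6: R0=0x1d R1=0xd9 R2=0x27 R3=0xfb  N=0 Z=0
after  7: R0=0x1d R1=0xd9 R2=0xfb R3=0xfb  N=1 Z=0
-- IRQ taken; context saved, return-PC = 8 --
mismatch: R2: reported 0xfa vs actual 0xfb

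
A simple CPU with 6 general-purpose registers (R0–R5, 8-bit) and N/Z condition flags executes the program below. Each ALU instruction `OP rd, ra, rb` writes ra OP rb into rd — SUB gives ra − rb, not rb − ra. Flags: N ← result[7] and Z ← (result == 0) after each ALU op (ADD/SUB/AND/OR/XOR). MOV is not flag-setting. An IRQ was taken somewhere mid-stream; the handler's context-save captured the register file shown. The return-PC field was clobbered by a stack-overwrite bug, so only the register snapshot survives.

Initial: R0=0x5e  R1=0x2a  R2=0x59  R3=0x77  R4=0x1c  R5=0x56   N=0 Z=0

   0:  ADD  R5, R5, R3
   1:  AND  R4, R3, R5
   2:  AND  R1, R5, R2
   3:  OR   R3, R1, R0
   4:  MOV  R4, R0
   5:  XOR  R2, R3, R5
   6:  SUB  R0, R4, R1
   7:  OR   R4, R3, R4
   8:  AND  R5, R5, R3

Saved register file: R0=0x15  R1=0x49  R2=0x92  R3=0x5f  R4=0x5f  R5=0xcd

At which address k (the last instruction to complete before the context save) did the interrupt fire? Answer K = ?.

K = 7

after  0: R0=0x5e R1=0x2a R2=0x59 R3=0x77 R4=0x1c R5=0xcd  N=1 Z=0
after  1: R0=0x5e R1=0x2a R2=0x59 R3=0x77 R4=0x45 R5=0xcd  N=0 Z=0
after  2: R0=0x5e R1=0x49 R2=0x59 R3=0x77 R4=0x45 R5=0xcd  N=0 Z=0
after  3: R0=0x5e R1=0x49 R2=0x59 R3=0x5f R4=0x45 R5=0xcd  N=0 Z=0
after  4: R0=0x5e R1=0x49 R2=0x59 R3=0x5f R4=0x5e R5=0xcd  N=0 Z=0
after  5: R0=0x5e R1=0x49 R2=0x92 R3=0x5f R4=0x5e R5=0xcd  N=1 Z=0
after  6: R0=0x15 R1=0x49 R2=0x92 R3=0x5f R4=0x5e R5=0xcd  N=0 Z=0
after  7: R0=0x15 R1=0x49 R2=0x92 R3=0x5f R4=0x5f R5=0xcd  N=0 Z=0
-- IRQ taken; context saved, return-PC = 8 --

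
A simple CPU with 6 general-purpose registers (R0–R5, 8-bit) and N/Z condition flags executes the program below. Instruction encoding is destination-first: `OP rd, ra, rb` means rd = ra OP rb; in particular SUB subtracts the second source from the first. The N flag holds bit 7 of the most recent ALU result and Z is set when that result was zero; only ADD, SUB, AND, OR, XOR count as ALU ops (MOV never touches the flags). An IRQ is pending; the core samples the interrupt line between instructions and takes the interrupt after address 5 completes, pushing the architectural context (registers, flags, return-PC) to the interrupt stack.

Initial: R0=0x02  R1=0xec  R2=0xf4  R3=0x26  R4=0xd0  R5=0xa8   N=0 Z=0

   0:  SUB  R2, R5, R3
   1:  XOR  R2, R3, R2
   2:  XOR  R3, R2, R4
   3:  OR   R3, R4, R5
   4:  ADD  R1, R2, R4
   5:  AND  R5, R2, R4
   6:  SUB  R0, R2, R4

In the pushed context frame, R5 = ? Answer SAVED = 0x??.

after  0: R0=0x02 R1=0xec R2=0x82 R3=0x26 R4=0xd0 R5=0xa8  N=1 Z=0
after  1: R0=0x02 R1=0xec R2=0xa4 R3=0x26 R4=0xd0 R5=0xa8  N=1 Z=0
after  2: R0=0x02 R1=0xec R2=0xa4 R3=0x74 R4=0xd0 R5=0xa8  N=0 Z=0
after  3: R0=0x02 R1=0xec R2=0xa4 R3=0xf8 R4=0xd0 R5=0xa8  N=1 Z=0
after  4: R0=0x02 R1=0x74 R2=0xa4 R3=0xf8 R4=0xd0 R5=0xa8  N=0 Z=0
after  5: R0=0x02 R1=0x74 R2=0xa4 R3=0xf8 R4=0xd0 R5=0x80  N=1 Z=0
-- IRQ taken; context saved, return-PC = 6 --

SAVED = 0x80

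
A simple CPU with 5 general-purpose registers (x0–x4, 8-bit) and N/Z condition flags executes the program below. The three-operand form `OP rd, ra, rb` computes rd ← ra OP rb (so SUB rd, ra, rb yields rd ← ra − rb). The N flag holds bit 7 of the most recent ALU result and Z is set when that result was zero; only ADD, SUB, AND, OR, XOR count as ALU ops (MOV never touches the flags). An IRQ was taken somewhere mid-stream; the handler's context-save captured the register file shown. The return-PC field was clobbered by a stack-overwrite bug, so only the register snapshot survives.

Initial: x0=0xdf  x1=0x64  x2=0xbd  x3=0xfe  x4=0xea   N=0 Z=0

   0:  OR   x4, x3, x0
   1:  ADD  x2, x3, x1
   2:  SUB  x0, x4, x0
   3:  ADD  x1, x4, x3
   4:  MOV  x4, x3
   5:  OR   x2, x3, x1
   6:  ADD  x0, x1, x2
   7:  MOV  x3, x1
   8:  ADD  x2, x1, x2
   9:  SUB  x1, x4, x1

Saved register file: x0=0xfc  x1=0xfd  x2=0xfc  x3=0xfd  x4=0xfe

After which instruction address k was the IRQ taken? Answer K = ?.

K = 8

after  0: x0=0xdf x1=0x64 x2=0xbd x3=0xfe x4=0xff  N=1 Z=0
after  1: x0=0xdf x1=0x64 x2=0x62 x3=0xfe x4=0xff  N=0 Z=0
after  2: x0=0x20 x1=0x64 x2=0x62 x3=0xfe x4=0xff  N=0 Z=0
after  3: x0=0x20 x1=0xfd x2=0x62 x3=0xfe x4=0xff  N=1 Z=0
after  4: x0=0x20 x1=0xfd x2=0x62 x3=0xfe x4=0xfe  N=1 Z=0
after  5: x0=0x20 x1=0xfd x2=0xff x3=0xfe x4=0xfe  N=1 Z=0
after  6: x0=0xfc x1=0xfd x2=0xff x3=0xfe x4=0xfe  N=1 Z=0
after  7: x0=0xfc x1=0xfd x2=0xff x3=0xfd x4=0xfe  N=1 Z=0
after  8: x0=0xfc x1=0xfd x2=0xfc x3=0xfd x4=0xfe  N=1 Z=0
-- IRQ taken; context saved, return-PC = 9 --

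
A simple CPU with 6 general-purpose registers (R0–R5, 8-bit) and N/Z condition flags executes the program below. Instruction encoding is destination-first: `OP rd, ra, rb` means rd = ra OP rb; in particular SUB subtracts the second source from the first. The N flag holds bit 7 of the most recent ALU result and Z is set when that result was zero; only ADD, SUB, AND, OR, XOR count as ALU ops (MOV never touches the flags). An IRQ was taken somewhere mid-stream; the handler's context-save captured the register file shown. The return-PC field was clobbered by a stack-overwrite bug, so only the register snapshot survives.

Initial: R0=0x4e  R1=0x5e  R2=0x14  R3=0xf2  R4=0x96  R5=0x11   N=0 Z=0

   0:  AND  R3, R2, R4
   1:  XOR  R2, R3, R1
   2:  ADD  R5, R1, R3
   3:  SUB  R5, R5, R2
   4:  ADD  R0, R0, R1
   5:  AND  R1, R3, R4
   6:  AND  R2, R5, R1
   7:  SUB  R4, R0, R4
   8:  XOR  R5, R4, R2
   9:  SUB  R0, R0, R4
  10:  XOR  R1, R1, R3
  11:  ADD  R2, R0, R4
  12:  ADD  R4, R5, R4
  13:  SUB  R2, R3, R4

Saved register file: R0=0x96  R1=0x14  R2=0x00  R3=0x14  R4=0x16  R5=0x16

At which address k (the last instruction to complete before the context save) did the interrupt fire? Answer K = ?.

K = 9

after  0: R0=0x4e R1=0x5e R2=0x14 R3=0x14 R4=0x96 R5=0x11  N=0 Z=0
after  1: R0=0x4e R1=0x5e R2=0x4a R3=0x14 R4=0x96 R5=0x11  N=0 Z=0
after  2: R0=0x4e R1=0x5e R2=0x4a R3=0x14 R4=0x96 R5=0x72  N=0 Z=0
after  3: R0=0x4e R1=0x5e R2=0x4a R3=0x14 R4=0x96 R5=0x28  N=0 Z=0
after  4: R0=0xac R1=0x5e R2=0x4a R3=0x14 R4=0x96 R5=0x28  N=1 Z=0
after  5: R0=0xac R1=0x14 R2=0x4a R3=0x14 R4=0x96 R5=0x28  N=0 Z=0
after  6: R0=0xac R1=0x14 R2=0x00 R3=0x14 R4=0x96 R5=0x28  N=0 Z=1
after  7: R0=0xac R1=0x14 R2=0x00 R3=0x14 R4=0x16 R5=0x28  N=0 Z=0
after  8: R0=0xac R1=0x14 R2=0x00 R3=0x14 R4=0x16 R5=0x16  N=0 Z=0
after  9: R0=0x96 R1=0x14 R2=0x00 R3=0x14 R4=0x16 R5=0x16  N=1 Z=0
-- IRQ taken; context saved, return-PC = 10 --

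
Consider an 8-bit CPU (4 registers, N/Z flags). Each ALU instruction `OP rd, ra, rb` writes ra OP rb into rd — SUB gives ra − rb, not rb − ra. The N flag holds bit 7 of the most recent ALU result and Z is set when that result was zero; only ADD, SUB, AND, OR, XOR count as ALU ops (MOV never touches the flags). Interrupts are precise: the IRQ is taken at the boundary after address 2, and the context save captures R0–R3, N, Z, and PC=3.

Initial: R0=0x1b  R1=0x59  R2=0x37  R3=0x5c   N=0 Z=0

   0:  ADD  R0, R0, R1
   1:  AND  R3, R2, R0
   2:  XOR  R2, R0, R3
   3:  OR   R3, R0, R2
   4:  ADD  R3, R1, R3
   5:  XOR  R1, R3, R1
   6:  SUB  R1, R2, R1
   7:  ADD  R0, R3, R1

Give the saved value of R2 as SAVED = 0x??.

SAVED = 0x40

after  0: R0=0x74 R1=0x59 R2=0x37 R3=0x5c  N=0 Z=0
after  1: R0=0x74 R1=0x59 R2=0x37 R3=0x34  N=0 Z=0
after  2: R0=0x74 R1=0x59 R2=0x40 R3=0x34  N=0 Z=0
-- IRQ taken; context saved, return-PC = 3 --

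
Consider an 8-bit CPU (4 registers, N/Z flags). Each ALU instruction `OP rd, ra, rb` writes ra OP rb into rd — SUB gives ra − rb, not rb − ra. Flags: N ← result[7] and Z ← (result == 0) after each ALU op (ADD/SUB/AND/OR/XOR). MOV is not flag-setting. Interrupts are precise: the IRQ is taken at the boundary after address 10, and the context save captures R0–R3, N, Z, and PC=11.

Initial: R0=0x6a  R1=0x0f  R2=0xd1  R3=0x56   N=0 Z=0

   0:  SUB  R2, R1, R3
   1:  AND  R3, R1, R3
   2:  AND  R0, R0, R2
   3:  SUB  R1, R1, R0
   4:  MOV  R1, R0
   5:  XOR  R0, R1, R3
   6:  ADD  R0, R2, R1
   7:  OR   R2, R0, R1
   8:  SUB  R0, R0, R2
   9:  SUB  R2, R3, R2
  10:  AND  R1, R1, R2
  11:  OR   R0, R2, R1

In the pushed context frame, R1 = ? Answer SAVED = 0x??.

SAVED = 0x08

after  0: R0=0x6a R1=0x0f R2=0xb9 R3=0x56  N=1 Z=0
after  1: R0=0x6a R1=0x0f R2=0xb9 R3=0x06  N=0 Z=0
after  2: R0=0x28 R1=0x0f R2=0xb9 R3=0x06  N=0 Z=0
after  3: R0=0x28 R1=0xe7 R2=0xb9 R3=0x06  N=1 Z=0
after  4: R0=0x28 R1=0x28 R2=0xb9 R3=0x06  N=1 Z=0
after  5: R0=0x2e R1=0x28 R2=0xb9 R3=0x06  N=0 Z=0
after  6: R0=0xe1 R1=0x28 R2=0xb9 R3=0x06  N=1 Z=0
after  7: R0=0xe1 R1=0x28 R2=0xe9 R3=0x06  N=1 Z=0
after  8: R0=0xf8 R1=0x28 R2=0xe9 R3=0x06  N=1 Z=0
after  9: R0=0xf8 R1=0x28 R2=0x1d R3=0x06  N=0 Z=0
after 10: R0=0xf8 R1=0x08 R2=0x1d R3=0x06  N=0 Z=0
-- IRQ taken; context saved, return-PC = 11 --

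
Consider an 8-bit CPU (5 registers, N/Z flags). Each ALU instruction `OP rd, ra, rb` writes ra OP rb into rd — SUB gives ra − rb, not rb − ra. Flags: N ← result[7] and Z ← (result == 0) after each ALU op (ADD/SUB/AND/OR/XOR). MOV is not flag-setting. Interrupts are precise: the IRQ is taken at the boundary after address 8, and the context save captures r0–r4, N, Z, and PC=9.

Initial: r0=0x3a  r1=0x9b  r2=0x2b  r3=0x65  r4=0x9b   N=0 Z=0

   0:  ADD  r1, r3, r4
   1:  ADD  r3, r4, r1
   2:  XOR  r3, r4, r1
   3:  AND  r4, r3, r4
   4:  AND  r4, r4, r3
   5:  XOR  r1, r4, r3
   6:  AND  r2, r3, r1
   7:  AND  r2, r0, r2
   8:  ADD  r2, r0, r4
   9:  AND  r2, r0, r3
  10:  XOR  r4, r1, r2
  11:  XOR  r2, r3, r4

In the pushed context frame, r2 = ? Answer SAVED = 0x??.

after  0: r0=0x3a r1=0x00 r2=0x2b r3=0x65 r4=0x9b  N=0 Z=1
after  1: r0=0x3a r1=0x00 r2=0x2b r3=0x9b r4=0x9b  N=1 Z=0
after  2: r0=0x3a r1=0x00 r2=0x2b r3=0x9b r4=0x9b  N=1 Z=0
after  3: r0=0x3a r1=0x00 r2=0x2b r3=0x9b r4=0x9b  N=1 Z=0
after  4: r0=0x3a r1=0x00 r2=0x2b r3=0x9b r4=0x9b  N=1 Z=0
after  5: r0=0x3a r1=0x00 r2=0x2b r3=0x9b r4=0x9b  N=0 Z=1
after  6: r0=0x3a r1=0x00 r2=0x00 r3=0x9b r4=0x9b  N=0 Z=1
after  7: r0=0x3a r1=0x00 r2=0x00 r3=0x9b r4=0x9b  N=0 Z=1
after  8: r0=0x3a r1=0x00 r2=0xd5 r3=0x9b r4=0x9b  N=1 Z=0
-- IRQ taken; context saved, return-PC = 9 --

SAVED = 0xd5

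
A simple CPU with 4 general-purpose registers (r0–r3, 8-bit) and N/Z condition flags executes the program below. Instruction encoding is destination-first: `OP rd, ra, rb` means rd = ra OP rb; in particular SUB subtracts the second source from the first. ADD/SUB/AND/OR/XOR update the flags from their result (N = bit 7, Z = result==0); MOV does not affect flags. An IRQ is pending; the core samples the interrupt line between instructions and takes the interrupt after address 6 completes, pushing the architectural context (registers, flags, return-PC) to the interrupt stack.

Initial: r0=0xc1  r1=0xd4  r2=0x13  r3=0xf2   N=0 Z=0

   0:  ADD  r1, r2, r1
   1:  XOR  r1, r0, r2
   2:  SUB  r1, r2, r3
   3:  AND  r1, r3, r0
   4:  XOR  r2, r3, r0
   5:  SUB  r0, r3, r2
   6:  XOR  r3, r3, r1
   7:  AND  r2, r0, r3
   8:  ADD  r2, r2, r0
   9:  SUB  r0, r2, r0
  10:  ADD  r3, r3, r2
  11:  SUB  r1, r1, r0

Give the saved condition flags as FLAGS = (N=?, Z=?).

after  0: r0=0xc1 r1=0xe7 r2=0x13 r3=0xf2  N=1 Z=0
after  1: r0=0xc1 r1=0xd2 r2=0x13 r3=0xf2  N=1 Z=0
after  2: r0=0xc1 r1=0x21 r2=0x13 r3=0xf2  N=0 Z=0
after  3: r0=0xc1 r1=0xc0 r2=0x13 r3=0xf2  N=1 Z=0
after  4: r0=0xc1 r1=0xc0 r2=0x33 r3=0xf2  N=0 Z=0
after  5: r0=0xbf r1=0xc0 r2=0x33 r3=0xf2  N=1 Z=0
after  6: r0=0xbf r1=0xc0 r2=0x33 r3=0x32  N=0 Z=0
-- IRQ taken; context saved, return-PC = 7 --

FLAGS = (N=0, Z=0)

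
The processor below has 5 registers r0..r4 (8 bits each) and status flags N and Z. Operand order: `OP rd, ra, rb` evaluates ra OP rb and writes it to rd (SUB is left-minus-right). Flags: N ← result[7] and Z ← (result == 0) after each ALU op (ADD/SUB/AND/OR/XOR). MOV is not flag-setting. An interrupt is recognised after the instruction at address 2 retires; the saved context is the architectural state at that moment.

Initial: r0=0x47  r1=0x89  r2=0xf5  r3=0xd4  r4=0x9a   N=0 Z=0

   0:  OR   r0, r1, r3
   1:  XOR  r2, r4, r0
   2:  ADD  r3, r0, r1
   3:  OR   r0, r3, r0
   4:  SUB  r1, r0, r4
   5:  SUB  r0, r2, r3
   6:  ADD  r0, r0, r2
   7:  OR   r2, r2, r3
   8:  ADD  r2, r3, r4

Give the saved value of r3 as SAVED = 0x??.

after  0: r0=0xdd r1=0x89 r2=0xf5 r3=0xd4 r4=0x9a  N=1 Z=0
after  1: r0=0xdd r1=0x89 r2=0x47 r3=0xd4 r4=0x9a  N=0 Z=0
after  2: r0=0xdd r1=0x89 r2=0x47 r3=0x66 r4=0x9a  N=0 Z=0
-- IRQ taken; context saved, return-PC = 3 --

SAVED = 0x66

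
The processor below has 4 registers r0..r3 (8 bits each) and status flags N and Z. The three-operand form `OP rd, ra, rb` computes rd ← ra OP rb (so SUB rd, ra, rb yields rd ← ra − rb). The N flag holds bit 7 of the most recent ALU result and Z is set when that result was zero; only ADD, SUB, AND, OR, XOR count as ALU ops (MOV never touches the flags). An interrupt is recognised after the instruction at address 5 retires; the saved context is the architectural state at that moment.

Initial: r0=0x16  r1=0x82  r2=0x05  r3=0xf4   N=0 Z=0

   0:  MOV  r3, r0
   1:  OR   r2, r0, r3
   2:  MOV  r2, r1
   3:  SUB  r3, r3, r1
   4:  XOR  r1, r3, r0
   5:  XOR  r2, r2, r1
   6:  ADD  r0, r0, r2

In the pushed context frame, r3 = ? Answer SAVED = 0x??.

after  0: r0=0x16 r1=0x82 r2=0x05 r3=0x16  N=0 Z=0
after  1: r0=0x16 r1=0x82 r2=0x16 r3=0x16  N=0 Z=0
after  2: r0=0x16 r1=0x82 r2=0x82 r3=0x16  N=0 Z=0
after  3: r0=0x16 r1=0x82 r2=0x82 r3=0x94  N=1 Z=0
after  4: r0=0x16 r1=0x82 r2=0x82 r3=0x94  N=1 Z=0
after  5: r0=0x16 r1=0x82 r2=0x00 r3=0x94  N=0 Z=1
-- IRQ taken; context saved, return-PC = 6 --

SAVED = 0x94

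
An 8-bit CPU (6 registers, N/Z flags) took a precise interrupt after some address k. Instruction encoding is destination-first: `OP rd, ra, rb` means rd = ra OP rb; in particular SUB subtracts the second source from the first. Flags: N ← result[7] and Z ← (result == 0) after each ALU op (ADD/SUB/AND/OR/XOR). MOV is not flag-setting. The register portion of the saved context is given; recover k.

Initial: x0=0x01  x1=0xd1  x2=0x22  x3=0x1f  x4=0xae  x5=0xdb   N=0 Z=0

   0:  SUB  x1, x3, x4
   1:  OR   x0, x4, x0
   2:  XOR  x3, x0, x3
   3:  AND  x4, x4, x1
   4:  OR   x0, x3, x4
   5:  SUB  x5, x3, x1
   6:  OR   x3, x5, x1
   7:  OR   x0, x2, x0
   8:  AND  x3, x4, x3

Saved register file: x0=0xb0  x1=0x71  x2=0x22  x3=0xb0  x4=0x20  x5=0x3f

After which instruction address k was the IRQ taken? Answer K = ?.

after  0: x0=0x01 x1=0x71 x2=0x22 x3=0x1f x4=0xae x5=0xdb  N=0 Z=0
after  1: x0=0xaf x1=0x71 x2=0x22 x3=0x1f x4=0xae x5=0xdb  N=1 Z=0
after  2: x0=0xaf x1=0x71 x2=0x22 x3=0xb0 x4=0xae x5=0xdb  N=1 Z=0
after  3: x0=0xaf x1=0x71 x2=0x22 x3=0xb0 x4=0x20 x5=0xdb  N=0 Z=0
after  4: x0=0xb0 x1=0x71 x2=0x22 x3=0xb0 x4=0x20 x5=0xdb  N=1 Z=0
after  5: x0=0xb0 x1=0x71 x2=0x22 x3=0xb0 x4=0x20 x5=0x3f  N=0 Z=0
-- IRQ taken; context saved, return-PC = 6 --

K = 5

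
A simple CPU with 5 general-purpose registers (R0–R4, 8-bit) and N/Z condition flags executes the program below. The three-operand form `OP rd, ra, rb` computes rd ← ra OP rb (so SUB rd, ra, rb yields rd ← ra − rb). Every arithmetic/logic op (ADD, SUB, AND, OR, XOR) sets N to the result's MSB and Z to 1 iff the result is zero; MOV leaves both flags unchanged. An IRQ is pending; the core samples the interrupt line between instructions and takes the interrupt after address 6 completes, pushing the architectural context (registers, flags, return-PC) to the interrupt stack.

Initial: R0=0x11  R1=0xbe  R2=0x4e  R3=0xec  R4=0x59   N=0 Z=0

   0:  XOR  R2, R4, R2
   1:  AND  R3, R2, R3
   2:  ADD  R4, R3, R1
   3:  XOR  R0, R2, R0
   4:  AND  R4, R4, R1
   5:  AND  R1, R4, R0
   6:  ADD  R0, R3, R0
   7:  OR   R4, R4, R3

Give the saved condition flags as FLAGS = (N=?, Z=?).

after  0: R0=0x11 R1=0xbe R2=0x17 R3=0xec R4=0x59  N=0 Z=0
after  1: R0=0x11 R1=0xbe R2=0x17 R3=0x04 R4=0x59  N=0 Z=0
after  2: R0=0x11 R1=0xbe R2=0x17 R3=0x04 R4=0xc2  N=1 Z=0
after  3: R0=0x06 R1=0xbe R2=0x17 R3=0x04 R4=0xc2  N=0 Z=0
after  4: R0=0x06 R1=0xbe R2=0x17 R3=0x04 R4=0x82  N=1 Z=0
after  5: R0=0x06 R1=0x02 R2=0x17 R3=0x04 R4=0x82  N=0 Z=0
after  6: R0=0x0a R1=0x02 R2=0x17 R3=0x04 R4=0x82  N=0 Z=0
-- IRQ taken; context saved, return-PC = 7 --

FLAGS = (N=0, Z=0)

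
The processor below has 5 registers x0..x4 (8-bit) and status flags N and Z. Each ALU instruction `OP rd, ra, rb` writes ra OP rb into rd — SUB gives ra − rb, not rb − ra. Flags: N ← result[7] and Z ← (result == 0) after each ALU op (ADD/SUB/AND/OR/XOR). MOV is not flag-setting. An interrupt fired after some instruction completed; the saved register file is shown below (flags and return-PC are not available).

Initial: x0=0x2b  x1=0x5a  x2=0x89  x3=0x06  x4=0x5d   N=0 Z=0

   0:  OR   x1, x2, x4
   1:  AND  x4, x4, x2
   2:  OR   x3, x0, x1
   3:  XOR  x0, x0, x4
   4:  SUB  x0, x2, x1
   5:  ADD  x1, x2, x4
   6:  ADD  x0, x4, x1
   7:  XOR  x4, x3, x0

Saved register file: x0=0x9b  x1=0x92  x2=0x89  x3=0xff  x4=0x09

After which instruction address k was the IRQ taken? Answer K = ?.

after  0: x0=0x2b x1=0xdd x2=0x89 x3=0x06 x4=0x5d  N=1 Z=0
after  1: x0=0x2b x1=0xdd x2=0x89 x3=0x06 x4=0x09  N=0 Z=0
after  2: x0=0x2b x1=0xdd x2=0x89 x3=0xff x4=0x09  N=1 Z=0
after  3: x0=0x22 x1=0xdd x2=0x89 x3=0xff x4=0x09  N=0 Z=0
after  4: x0=0xac x1=0xdd x2=0x89 x3=0xff x4=0x09  N=1 Z=0
after  5: x0=0xac x1=0x92 x2=0x89 x3=0xff x4=0x09  N=1 Z=0
after  6: x0=0x9b x1=0x92 x2=0x89 x3=0xff x4=0x09  N=1 Z=0
-- IRQ taken; context saved, return-PC = 7 --

K = 6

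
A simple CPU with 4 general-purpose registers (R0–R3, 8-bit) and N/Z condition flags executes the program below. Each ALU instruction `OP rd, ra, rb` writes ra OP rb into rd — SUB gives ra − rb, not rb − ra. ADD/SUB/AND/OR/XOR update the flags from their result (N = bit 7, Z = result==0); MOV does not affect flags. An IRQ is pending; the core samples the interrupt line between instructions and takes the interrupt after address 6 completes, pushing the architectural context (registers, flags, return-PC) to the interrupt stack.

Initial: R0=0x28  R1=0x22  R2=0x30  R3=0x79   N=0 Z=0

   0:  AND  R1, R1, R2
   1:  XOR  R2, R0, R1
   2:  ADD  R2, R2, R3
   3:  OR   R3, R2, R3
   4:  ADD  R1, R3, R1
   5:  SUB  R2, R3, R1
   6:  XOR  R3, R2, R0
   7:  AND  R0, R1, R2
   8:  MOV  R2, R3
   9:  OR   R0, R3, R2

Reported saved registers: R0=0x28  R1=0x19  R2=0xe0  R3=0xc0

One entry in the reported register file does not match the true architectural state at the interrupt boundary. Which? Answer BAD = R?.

BAD = R3

after  0: R0=0x28 R1=0x20 R2=0x30 R3=0x79  N=0 Z=0
after  1: R0=0x28 R1=0x20 R2=0x08 R3=0x79  N=0 Z=0
after  2: R0=0x28 R1=0x20 R2=0x81 R3=0x79  N=1 Z=0
after  3: R0=0x28 R1=0x20 R2=0x81 R3=0xf9  N=1 Z=0
after  4: R0=0x28 R1=0x19 R2=0x81 R3=0xf9  N=0 Z=0
after  5: R0=0x28 R1=0x19 R2=0xe0 R3=0xf9  N=1 Z=0
after  6: R0=0x28 R1=0x19 R2=0xe0 R3=0xc8  N=1 Z=0
-- IRQ taken; context saved, return-PC = 7 --
mismatch: R3: reported 0xc0 vs actual 0xc8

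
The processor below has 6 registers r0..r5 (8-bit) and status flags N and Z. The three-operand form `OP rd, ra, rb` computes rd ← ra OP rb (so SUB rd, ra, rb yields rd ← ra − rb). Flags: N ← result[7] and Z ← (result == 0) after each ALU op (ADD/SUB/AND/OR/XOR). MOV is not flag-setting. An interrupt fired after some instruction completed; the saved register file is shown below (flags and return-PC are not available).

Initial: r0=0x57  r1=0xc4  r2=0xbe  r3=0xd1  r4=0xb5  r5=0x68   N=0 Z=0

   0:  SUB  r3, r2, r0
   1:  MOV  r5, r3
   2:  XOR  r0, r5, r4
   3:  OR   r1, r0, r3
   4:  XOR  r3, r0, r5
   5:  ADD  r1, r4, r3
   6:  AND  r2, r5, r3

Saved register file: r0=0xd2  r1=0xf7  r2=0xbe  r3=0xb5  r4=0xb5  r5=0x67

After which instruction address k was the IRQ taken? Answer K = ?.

K = 4

after  0: r0=0x57 r1=0xc4 r2=0xbe r3=0x67 r4=0xb5 r5=0x68  N=0 Z=0
after  1: r0=0x57 r1=0xc4 r2=0xbe r3=0x67 r4=0xb5 r5=0x67  N=0 Z=0
after  2: r0=0xd2 r1=0xc4 r2=0xbe r3=0x67 r4=0xb5 r5=0x67  N=1 Z=0
after  3: r0=0xd2 r1=0xf7 r2=0xbe r3=0x67 r4=0xb5 r5=0x67  N=1 Z=0
after  4: r0=0xd2 r1=0xf7 r2=0xbe r3=0xb5 r4=0xb5 r5=0x67  N=1 Z=0
-- IRQ taken; context saved, return-PC = 5 --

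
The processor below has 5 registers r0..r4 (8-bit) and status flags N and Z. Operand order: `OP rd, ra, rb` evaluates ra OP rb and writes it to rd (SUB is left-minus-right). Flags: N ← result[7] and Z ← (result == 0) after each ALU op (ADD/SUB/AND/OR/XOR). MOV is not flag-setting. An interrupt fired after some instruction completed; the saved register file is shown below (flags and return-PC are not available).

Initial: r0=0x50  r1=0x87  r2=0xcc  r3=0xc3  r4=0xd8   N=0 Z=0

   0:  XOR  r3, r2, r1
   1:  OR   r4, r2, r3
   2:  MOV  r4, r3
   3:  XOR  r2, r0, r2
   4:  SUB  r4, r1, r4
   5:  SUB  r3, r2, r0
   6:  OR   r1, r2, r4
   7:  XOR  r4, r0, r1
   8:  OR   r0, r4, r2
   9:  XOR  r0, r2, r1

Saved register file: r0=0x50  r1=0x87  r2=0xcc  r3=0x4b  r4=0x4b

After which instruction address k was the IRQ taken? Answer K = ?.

K = 2

after  0: r0=0x50 r1=0x87 r2=0xcc r3=0x4b r4=0xd8  N=0 Z=0
after  1: r0=0x50 r1=0x87 r2=0xcc r3=0x4b r4=0xcf  N=1 Z=0
after  2: r0=0x50 r1=0x87 r2=0xcc r3=0x4b r4=0x4b  N=1 Z=0
-- IRQ taken; context saved, return-PC = 3 --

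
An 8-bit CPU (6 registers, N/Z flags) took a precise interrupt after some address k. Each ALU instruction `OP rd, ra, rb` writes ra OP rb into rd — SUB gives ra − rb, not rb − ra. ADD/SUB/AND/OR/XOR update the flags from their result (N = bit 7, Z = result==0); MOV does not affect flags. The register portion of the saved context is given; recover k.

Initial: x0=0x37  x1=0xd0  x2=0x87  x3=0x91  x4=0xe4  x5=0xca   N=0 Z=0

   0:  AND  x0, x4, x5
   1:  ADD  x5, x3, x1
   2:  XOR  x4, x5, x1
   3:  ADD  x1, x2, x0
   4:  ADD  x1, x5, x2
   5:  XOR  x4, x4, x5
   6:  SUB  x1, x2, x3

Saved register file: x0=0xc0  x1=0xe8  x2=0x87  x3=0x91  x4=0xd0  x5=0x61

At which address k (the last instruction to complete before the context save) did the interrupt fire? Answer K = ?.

after  0: x0=0xc0 x1=0xd0 x2=0x87 x3=0x91 x4=0xe4 x5=0xca  N=1 Z=0
after  1: x0=0xc0 x1=0xd0 x2=0x87 x3=0x91 x4=0xe4 x5=0x61  N=0 Z=0
after  2: x0=0xc0 x1=0xd0 x2=0x87 x3=0x91 x4=0xb1 x5=0x61  N=1 Z=0
after  3: x0=0xc0 x1=0x47 x2=0x87 x3=0x91 x4=0xb1 x5=0x61  N=0 Z=0
after  4: x0=0xc0 x1=0xe8 x2=0x87 x3=0x91 x4=0xb1 x5=0x61  N=1 Z=0
after  5: x0=0xc0 x1=0xe8 x2=0x87 x3=0x91 x4=0xd0 x5=0x61  N=1 Z=0
-- IRQ taken; context saved, return-PC = 6 --

K = 5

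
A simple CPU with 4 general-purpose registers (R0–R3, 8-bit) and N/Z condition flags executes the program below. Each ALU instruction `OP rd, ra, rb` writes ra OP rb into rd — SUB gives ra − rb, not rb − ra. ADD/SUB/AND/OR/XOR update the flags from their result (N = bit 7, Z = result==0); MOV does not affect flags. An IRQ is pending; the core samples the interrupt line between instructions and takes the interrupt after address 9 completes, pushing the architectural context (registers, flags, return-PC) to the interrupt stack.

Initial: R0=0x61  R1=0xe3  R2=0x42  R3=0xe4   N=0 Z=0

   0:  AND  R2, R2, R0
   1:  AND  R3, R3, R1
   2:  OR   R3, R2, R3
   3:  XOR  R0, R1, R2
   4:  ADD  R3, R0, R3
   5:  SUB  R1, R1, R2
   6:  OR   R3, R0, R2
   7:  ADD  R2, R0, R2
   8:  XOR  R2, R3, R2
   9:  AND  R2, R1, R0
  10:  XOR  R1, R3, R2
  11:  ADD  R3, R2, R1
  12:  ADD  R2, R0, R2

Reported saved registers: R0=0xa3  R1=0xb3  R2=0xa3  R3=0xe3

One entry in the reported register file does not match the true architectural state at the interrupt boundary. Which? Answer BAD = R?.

BAD = R1

after  0: R0=0x61 R1=0xe3 R2=0x40 R3=0xe4  N=0 Z=0
after  1: R0=0x61 R1=0xe3 R2=0x40 R3=0xe0  N=1 Z=0
after  2: R0=0x61 R1=0xe3 R2=0x40 R3=0xe0  N=1 Z=0
after  3: R0=0xa3 R1=0xe3 R2=0x40 R3=0xe0  N=1 Z=0
after  4: R0=0xa3 R1=0xe3 R2=0x40 R3=0x83  N=1 Z=0
after  5: R0=0xa3 R1=0xa3 R2=0x40 R3=0x83  N=1 Z=0
after  6: R0=0xa3 R1=0xa3 R2=0x40 R3=0xe3  N=1 Z=0
after  7: R0=0xa3 R1=0xa3 R2=0xe3 R3=0xe3  N=1 Z=0
after  8: R0=0xa3 R1=0xa3 R2=0x00 R3=0xe3  N=0 Z=1
after  9: R0=0xa3 R1=0xa3 R2=0xa3 R3=0xe3  N=1 Z=0
-- IRQ taken; context saved, return-PC = 10 --
mismatch: R1: reported 0xb3 vs actual 0xa3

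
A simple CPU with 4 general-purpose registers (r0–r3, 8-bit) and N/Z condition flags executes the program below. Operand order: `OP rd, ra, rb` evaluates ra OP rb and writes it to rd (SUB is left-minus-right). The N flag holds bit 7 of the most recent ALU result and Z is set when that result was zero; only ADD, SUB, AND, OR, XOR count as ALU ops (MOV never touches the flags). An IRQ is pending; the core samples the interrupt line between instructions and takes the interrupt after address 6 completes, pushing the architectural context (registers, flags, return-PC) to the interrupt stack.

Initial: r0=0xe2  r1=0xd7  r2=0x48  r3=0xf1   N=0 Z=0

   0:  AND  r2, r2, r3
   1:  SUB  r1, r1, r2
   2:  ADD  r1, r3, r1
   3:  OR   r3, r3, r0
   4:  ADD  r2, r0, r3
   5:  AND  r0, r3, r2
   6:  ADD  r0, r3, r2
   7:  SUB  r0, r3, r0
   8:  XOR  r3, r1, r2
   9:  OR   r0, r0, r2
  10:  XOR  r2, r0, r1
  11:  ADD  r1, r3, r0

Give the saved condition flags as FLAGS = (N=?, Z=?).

after  0: r0=0xe2 r1=0xd7 r2=0x40 r3=0xf1  N=0 Z=0
after  1: r0=0xe2 r1=0x97 r2=0x40 r3=0xf1  N=1 Z=0
after  2: r0=0xe2 r1=0x88 r2=0x40 r3=0xf1  N=1 Z=0
after  3: r0=0xe2 r1=0x88 r2=0x40 r3=0xf3  N=1 Z=0
after  4: r0=0xe2 r1=0x88 r2=0xd5 r3=0xf3  N=1 Z=0
after  5: r0=0xd1 r1=0x88 r2=0xd5 r3=0xf3  N=1 Z=0
after  6: r0=0xc8 r1=0x88 r2=0xd5 r3=0xf3  N=1 Z=0
-- IRQ taken; context saved, return-PC = 7 --

FLAGS = (N=1, Z=0)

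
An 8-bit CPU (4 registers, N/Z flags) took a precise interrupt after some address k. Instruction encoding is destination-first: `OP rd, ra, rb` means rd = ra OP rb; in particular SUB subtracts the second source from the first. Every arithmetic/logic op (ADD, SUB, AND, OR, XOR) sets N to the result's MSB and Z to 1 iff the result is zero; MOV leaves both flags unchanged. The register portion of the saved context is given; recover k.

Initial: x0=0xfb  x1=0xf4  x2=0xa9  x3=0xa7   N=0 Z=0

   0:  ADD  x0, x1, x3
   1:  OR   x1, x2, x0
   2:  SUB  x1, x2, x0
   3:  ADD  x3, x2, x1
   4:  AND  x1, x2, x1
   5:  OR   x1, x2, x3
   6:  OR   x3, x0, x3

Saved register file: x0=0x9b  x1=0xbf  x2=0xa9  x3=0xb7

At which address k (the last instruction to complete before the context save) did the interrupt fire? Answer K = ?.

after  0: x0=0x9b x1=0xf4 x2=0xa9 x3=0xa7  N=1 Z=0
after  1: x0=0x9b x1=0xbb x2=0xa9 x3=0xa7  N=1 Z=0
after  2: x0=0x9b x1=0x0e x2=0xa9 x3=0xa7  N=0 Z=0
after  3: x0=0x9b x1=0x0e x2=0xa9 x3=0xb7  N=1 Z=0
after  4: x0=0x9b x1=0x08 x2=0xa9 x3=0xb7  N=0 Z=0
after  5: x0=0x9b x1=0xbf x2=0xa9 x3=0xb7  N=1 Z=0
-- IRQ taken; context saved, return-PC = 6 --

K = 5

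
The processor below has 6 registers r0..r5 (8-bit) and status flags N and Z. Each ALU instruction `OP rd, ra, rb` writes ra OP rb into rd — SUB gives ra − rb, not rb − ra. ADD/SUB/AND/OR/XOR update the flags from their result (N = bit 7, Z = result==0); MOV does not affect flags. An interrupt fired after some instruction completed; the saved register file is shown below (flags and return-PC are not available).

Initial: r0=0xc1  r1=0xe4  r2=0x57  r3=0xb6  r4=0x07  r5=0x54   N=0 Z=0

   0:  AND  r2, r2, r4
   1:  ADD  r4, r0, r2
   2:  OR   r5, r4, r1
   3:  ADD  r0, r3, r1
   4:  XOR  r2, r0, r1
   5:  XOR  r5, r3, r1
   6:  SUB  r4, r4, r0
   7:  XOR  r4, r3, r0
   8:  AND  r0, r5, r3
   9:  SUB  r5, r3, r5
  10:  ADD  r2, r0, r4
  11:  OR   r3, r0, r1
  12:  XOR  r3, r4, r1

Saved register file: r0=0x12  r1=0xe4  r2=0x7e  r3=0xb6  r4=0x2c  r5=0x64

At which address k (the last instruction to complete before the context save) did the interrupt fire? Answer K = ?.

after  0: r0=0xc1 r1=0xe4 r2=0x07 r3=0xb6 r4=0x07 r5=0x54  N=0 Z=0
after  1: r0=0xc1 r1=0xe4 r2=0x07 r3=0xb6 r4=0xc8 r5=0x54  N=1 Z=0
after  2: r0=0xc1 r1=0xe4 r2=0x07 r3=0xb6 r4=0xc8 r5=0xec  N=1 Z=0
after  3: r0=0x9a r1=0xe4 r2=0x07 r3=0xb6 r4=0xc8 r5=0xec  N=1 Z=0
after  4: r0=0x9a r1=0xe4 r2=0x7e r3=0xb6 r4=0xc8 r5=0xec  N=0 Z=0
after  5: r0=0x9a r1=0xe4 r2=0x7e r3=0xb6 r4=0xc8 r5=0x52  N=0 Z=0
after  6: r0=0x9a r1=0xe4 r2=0x7e r3=0xb6 r4=0x2e r5=0x52  N=0 Z=0
after  7: r0=0x9a r1=0xe4 r2=0x7e r3=0xb6 r4=0x2c r5=0x52  N=0 Z=0
after  8: r0=0x12 r1=0xe4 r2=0x7e r3=0xb6 r4=0x2c r5=0x52  N=0 Z=0
after  9: r0=0x12 r1=0xe4 r2=0x7e r3=0xb6 r4=0x2c r5=0x64  N=0 Z=0
-- IRQ taken; context saved, return-PC = 10 --

K = 9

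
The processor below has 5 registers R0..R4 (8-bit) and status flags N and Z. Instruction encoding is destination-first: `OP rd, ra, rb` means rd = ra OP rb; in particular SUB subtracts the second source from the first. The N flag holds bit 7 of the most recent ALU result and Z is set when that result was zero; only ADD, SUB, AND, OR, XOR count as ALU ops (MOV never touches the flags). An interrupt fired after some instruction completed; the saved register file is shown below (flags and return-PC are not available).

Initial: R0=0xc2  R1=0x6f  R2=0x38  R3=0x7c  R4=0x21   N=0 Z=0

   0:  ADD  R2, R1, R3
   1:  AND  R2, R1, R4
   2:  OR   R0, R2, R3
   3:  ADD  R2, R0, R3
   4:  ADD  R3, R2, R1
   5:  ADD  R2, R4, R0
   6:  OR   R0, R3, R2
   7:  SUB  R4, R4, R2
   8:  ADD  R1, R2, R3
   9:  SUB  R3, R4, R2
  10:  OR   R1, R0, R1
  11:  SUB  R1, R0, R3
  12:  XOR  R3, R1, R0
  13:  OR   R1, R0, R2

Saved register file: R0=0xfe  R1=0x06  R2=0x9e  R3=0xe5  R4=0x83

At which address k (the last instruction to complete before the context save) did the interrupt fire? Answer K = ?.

K = 9

after  0: R0=0xc2 R1=0x6f R2=0xeb R3=0x7c R4=0x21  N=1 Z=0
after  1: R0=0xc2 R1=0x6f R2=0x21 R3=0x7c R4=0x21  N=0 Z=0
after  2: R0=0x7d R1=0x6f R2=0x21 R3=0x7c R4=0x21  N=0 Z=0
after  3: R0=0x7d R1=0x6f R2=0xf9 R3=0x7c R4=0x21  N=1 Z=0
after  4: R0=0x7d R1=0x6f R2=0xf9 R3=0x68 R4=0x21  N=0 Z=0
after  5: R0=0x7d R1=0x6f R2=0x9e R3=0x68 R4=0x21  N=1 Z=0
after  6: R0=0xfe R1=0x6f R2=0x9e R3=0x68 R4=0x21  N=1 Z=0
after  7: R0=0xfe R1=0x6f R2=0x9e R3=0x68 R4=0x83  N=1 Z=0
after  8: R0=0xfe R1=0x06 R2=0x9e R3=0x68 R4=0x83  N=0 Z=0
after  9: R0=0xfe R1=0x06 R2=0x9e R3=0xe5 R4=0x83  N=1 Z=0
-- IRQ taken; context saved, return-PC = 10 --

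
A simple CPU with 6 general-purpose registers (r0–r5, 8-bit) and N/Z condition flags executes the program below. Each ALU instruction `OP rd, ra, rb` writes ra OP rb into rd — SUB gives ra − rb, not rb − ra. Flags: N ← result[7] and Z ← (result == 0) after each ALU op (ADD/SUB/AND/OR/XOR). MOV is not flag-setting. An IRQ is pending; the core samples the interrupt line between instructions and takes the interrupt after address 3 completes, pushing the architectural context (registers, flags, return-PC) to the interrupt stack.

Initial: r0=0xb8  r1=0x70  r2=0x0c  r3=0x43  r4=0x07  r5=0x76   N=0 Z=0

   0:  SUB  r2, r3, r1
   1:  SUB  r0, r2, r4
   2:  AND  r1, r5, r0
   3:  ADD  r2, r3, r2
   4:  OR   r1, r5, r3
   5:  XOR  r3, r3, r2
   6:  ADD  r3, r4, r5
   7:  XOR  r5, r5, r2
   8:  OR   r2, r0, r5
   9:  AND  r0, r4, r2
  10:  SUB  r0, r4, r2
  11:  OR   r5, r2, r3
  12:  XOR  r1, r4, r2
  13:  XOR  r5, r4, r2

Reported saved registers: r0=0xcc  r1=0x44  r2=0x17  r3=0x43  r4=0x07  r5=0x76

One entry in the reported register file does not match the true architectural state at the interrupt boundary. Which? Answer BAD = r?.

after  0: r0=0xb8 r1=0x70 r2=0xd3 r3=0x43 r4=0x07 r5=0x76  N=1 Z=0
after  1: r0=0xcc r1=0x70 r2=0xd3 r3=0x43 r4=0x07 r5=0x76  N=1 Z=0
after  2: r0=0xcc r1=0x44 r2=0xd3 r3=0x43 r4=0x07 r5=0x76  N=0 Z=0
after  3: r0=0xcc r1=0x44 r2=0x16 r3=0x43 r4=0x07 r5=0x76  N=0 Z=0
-- IRQ taken; context saved, return-PC = 4 --
mismatch: r2: reported 0x17 vs actual 0x16

BAD = r2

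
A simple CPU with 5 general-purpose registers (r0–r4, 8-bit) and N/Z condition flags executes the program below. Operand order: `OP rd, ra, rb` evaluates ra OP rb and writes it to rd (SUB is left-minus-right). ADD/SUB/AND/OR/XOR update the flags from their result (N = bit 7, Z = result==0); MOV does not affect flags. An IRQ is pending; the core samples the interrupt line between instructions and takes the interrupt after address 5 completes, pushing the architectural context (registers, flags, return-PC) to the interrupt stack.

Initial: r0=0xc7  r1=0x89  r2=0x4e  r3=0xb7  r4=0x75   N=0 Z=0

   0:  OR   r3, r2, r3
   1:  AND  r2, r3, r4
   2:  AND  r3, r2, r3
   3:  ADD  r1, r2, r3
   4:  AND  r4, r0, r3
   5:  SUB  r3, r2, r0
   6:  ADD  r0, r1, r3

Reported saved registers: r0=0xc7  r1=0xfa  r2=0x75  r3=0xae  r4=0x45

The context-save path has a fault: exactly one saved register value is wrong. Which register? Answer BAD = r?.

BAD = r1

after  0: r0=0xc7 r1=0x89 r2=0x4e r3=0xff r4=0x75  N=1 Z=0
after  1: r0=0xc7 r1=0x89 r2=0x75 r3=0xff r4=0x75  N=0 Z=0
after  2: r0=0xc7 r1=0x89 r2=0x75 r3=0x75 r4=0x75  N=0 Z=0
after  3: r0=0xc7 r1=0xea r2=0x75 r3=0x75 r4=0x75  N=1 Z=0
after  4: r0=0xc7 r1=0xea r2=0x75 r3=0x75 r4=0x45  N=0 Z=0
after  5: r0=0xc7 r1=0xea r2=0x75 r3=0xae r4=0x45  N=1 Z=0
-- IRQ taken; context saved, return-PC = 6 --
mismatch: r1: reported 0xfa vs actual 0xea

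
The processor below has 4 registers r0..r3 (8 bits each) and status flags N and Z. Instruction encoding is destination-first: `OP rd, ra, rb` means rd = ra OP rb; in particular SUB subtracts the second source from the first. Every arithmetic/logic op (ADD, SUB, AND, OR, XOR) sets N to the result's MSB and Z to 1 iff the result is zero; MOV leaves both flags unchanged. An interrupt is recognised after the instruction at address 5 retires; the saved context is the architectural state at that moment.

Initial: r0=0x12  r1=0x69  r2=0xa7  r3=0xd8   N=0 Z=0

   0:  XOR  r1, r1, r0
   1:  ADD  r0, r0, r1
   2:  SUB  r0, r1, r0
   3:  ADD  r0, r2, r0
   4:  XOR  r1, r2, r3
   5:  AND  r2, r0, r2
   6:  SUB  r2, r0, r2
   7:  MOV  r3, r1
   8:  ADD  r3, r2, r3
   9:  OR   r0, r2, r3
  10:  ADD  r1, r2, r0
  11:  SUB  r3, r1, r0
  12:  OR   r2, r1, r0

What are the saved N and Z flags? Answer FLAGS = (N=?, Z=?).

FLAGS = (N=1, Z=0)

after  0: r0=0x12 r1=0x7b r2=0xa7 r3=0xd8  N=0 Z=0
after  1: r0=0x8d r1=0x7b r2=0xa7 r3=0xd8  N=1 Z=0
after  2: r0=0xee r1=0x7b r2=0xa7 r3=0xd8  N=1 Z=0
after  3: r0=0x95 r1=0x7b r2=0xa7 r3=0xd8  N=1 Z=0
after  4: r0=0x95 r1=0x7f r2=0xa7 r3=0xd8  N=0 Z=0
after  5: r0=0x95 r1=0x7f r2=0x85 r3=0xd8  N=1 Z=0
-- IRQ taken; context saved, return-PC = 6 --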